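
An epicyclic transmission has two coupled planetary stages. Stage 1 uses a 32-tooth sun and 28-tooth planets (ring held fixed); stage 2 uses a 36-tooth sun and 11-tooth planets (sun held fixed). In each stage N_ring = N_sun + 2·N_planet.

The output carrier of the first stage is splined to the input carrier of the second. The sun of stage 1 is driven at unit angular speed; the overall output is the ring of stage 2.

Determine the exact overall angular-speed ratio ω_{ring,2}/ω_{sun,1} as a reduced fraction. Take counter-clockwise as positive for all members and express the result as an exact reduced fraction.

188/435

Stage 1: N_ring = 32 + 2·28 = 88
Stage 1: 32(ω_s−ω_c) = −88(ω_r−ω_c),  ω_r=0, ω_s=1
Stage 1: 32(1−ω_c) = −88(0−ω_c)  ⇒  120ω_c = 32  ⇒  ω_c = 4/15
  ⇒ ω_c¹/ω_s¹ = 4/15
Stage 2: N_ring = 36 + 2·11 = 58
Stage 2: 36(ω_s−ω_c) = −58(ω_r−ω_c),  ω_s=0, ω_c=1
Stage 2: ω_r = 1 − (36/58)(0−1) = 47/29
  ⇒ ω_r²/ω_c² = 47/29
Coupling ω_c² = ω_c¹ ⇒ overall = 4/15 × 47/29 = 188/435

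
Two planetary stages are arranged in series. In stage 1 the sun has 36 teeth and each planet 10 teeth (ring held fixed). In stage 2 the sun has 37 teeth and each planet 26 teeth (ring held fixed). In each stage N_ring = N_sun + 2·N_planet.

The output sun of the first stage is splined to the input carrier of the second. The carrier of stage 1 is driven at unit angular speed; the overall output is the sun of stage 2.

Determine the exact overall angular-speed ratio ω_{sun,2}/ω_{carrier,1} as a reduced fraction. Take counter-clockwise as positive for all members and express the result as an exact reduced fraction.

Stage 1: N_ring = 36 + 2·10 = 56
Stage 1: 36(ω_s−ω_c) = −56(ω_r−ω_c),  ω_r=0, ω_c=1
Stage 1: ω_s = 1 − (56/36)(0−1) = 23/9
  ⇒ ω_s¹/ω_c¹ = 23/9
Stage 2: N_ring = 37 + 2·26 = 89
Stage 2: 37(ω_s−ω_c) = −89(ω_r−ω_c),  ω_r=0, ω_c=1
Stage 2: ω_s = 1 − (89/37)(0−1) = 126/37
  ⇒ ω_s²/ω_c² = 126/37
Coupling ω_c² = ω_s¹ ⇒ overall = 23/9 × 126/37 = 322/37

322/37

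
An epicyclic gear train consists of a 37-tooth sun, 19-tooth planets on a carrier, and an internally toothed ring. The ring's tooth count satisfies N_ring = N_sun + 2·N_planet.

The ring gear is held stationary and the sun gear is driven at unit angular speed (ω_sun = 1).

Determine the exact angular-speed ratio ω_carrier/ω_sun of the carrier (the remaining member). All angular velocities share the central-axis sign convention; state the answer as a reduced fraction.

37/112

N_ring = 37 + 2·19 = 75
37(ω_s−ω_c) = −75(ω_r−ω_c),  ω_r=0, ω_s=1
37(1−ω_c) = −75(0−ω_c)  ⇒  112ω_c = 37  ⇒  ω_c = 37/112
ω_c/ω_s = 37/112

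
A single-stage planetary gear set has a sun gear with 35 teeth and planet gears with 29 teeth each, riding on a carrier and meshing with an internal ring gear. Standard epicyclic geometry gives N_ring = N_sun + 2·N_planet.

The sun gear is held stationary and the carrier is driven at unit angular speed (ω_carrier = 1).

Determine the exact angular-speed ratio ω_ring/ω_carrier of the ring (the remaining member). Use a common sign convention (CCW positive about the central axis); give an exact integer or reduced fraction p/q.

N_ring = 35 + 2·29 = 93
35(ω_s−ω_c) = −93(ω_r−ω_c),  ω_s=0, ω_c=1
ω_r = 1 − (35/93)(0−1) = 128/93
ω_r/ω_c = 128/93

128/93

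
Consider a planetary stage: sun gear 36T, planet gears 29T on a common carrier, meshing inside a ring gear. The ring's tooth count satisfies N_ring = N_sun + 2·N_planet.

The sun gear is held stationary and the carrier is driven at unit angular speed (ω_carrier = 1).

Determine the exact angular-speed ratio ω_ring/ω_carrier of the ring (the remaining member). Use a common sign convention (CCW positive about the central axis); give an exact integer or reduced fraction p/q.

N_ring = 36 + 2·29 = 94
36(ω_s−ω_c) = −94(ω_r−ω_c),  ω_s=0, ω_c=1
ω_r = 1 − (36/94)(0−1) = 65/47
ω_r/ω_c = 65/47

65/47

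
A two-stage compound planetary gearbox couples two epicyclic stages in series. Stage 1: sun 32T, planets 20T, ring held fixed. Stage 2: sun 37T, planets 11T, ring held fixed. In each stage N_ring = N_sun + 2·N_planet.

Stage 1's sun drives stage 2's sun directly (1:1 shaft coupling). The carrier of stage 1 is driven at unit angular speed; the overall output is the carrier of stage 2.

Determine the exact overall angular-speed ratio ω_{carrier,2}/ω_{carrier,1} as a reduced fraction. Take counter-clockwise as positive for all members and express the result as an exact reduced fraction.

481/384

Stage 1: N_ring = 32 + 2·20 = 72
Stage 1: 32(ω_s−ω_c) = −72(ω_r−ω_c),  ω_r=0, ω_c=1
Stage 1: ω_s = 1 − (72/32)(0−1) = 13/4
  ⇒ ω_s¹/ω_c¹ = 13/4
Stage 2: N_ring = 37 + 2·11 = 59
Stage 2: 37(ω_s−ω_c) = −59(ω_r−ω_c),  ω_r=0, ω_s=1
Stage 2: 37(1−ω_c) = −59(0−ω_c)  ⇒  96ω_c = 37  ⇒  ω_c = 37/96
  ⇒ ω_c²/ω_s² = 37/96
Coupling ω_s² = ω_s¹ ⇒ overall = 13/4 × 37/96 = 481/384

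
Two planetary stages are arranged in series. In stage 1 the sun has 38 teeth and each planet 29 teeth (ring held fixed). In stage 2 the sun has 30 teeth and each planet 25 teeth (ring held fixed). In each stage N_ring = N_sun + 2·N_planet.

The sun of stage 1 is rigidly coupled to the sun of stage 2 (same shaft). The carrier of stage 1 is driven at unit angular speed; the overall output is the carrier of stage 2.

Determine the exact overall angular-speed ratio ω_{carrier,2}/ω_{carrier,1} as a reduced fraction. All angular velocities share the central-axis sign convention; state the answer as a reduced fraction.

201/209

Stage 1: N_ring = 38 + 2·29 = 96
Stage 1: 38(ω_s−ω_c) = −96(ω_r−ω_c),  ω_r=0, ω_c=1
Stage 1: ω_s = 1 − (96/38)(0−1) = 67/19
  ⇒ ω_s¹/ω_c¹ = 67/19
Stage 2: N_ring = 30 + 2·25 = 80
Stage 2: 30(ω_s−ω_c) = −80(ω_r−ω_c),  ω_r=0, ω_s=1
Stage 2: 30(1−ω_c) = −80(0−ω_c)  ⇒  110ω_c = 30  ⇒  ω_c = 3/11
  ⇒ ω_c²/ω_s² = 3/11
Coupling ω_s² = ω_s¹ ⇒ overall = 67/19 × 3/11 = 201/209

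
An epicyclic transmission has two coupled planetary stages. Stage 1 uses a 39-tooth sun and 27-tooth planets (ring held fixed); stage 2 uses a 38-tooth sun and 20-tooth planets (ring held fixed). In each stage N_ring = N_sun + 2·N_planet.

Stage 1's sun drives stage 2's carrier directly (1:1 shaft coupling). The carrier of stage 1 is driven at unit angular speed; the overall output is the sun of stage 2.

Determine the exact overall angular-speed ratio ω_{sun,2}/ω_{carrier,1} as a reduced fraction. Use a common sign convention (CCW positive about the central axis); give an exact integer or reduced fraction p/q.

2552/247

Stage 1: N_ring = 39 + 2·27 = 93
Stage 1: 39(ω_s−ω_c) = −93(ω_r−ω_c),  ω_r=0, ω_c=1
Stage 1: ω_s = 1 − (93/39)(0−1) = 44/13
  ⇒ ω_s¹/ω_c¹ = 44/13
Stage 2: N_ring = 38 + 2·20 = 78
Stage 2: 38(ω_s−ω_c) = −78(ω_r−ω_c),  ω_r=0, ω_c=1
Stage 2: ω_s = 1 − (78/38)(0−1) = 58/19
  ⇒ ω_s²/ω_c² = 58/19
Coupling ω_c² = ω_s¹ ⇒ overall = 44/13 × 58/19 = 2552/247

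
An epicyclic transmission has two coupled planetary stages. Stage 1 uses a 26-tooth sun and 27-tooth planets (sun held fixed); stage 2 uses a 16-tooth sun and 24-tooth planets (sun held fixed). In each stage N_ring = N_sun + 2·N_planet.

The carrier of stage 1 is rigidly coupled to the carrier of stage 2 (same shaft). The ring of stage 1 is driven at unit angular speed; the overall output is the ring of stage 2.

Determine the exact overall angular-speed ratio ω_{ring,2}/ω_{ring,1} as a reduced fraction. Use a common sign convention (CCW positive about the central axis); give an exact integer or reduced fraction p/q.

Stage 1: N_ring = 26 + 2·27 = 80
Stage 1: 26(ω_s−ω_c) = −80(ω_r−ω_c),  ω_s=0, ω_r=1
Stage 1: 26(0−ω_c) = −80(1−ω_c)  ⇒  106ω_c = 80  ⇒  ω_c = 40/53
  ⇒ ω_c¹/ω_r¹ = 40/53
Stage 2: N_ring = 16 + 2·24 = 64
Stage 2: 16(ω_s−ω_c) = −64(ω_r−ω_c),  ω_s=0, ω_c=1
Stage 2: ω_r = 1 − (16/64)(0−1) = 5/4
  ⇒ ω_r²/ω_c² = 5/4
Coupling ω_c² = ω_c¹ ⇒ overall = 40/53 × 5/4 = 50/53

50/53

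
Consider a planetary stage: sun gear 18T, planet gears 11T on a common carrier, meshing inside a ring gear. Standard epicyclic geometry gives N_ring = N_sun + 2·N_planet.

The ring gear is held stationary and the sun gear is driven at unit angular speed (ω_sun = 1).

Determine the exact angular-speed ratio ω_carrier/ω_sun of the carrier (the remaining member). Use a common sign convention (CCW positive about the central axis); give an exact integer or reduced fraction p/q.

9/29

N_ring = 18 + 2·11 = 40
18(ω_s−ω_c) = −40(ω_r−ω_c),  ω_r=0, ω_s=1
18(1−ω_c) = −40(0−ω_c)  ⇒  58ω_c = 18  ⇒  ω_c = 9/29
ω_c/ω_s = 9/29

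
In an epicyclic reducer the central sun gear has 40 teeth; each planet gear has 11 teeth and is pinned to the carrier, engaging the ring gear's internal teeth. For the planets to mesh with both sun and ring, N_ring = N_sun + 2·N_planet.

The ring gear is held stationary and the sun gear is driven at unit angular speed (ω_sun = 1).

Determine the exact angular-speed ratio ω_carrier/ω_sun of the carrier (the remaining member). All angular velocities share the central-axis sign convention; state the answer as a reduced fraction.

N_ring = 40 + 2·11 = 62
40(ω_s−ω_c) = −62(ω_r−ω_c),  ω_r=0, ω_s=1
40(1−ω_c) = −62(0−ω_c)  ⇒  102ω_c = 40  ⇒  ω_c = 20/51
ω_c/ω_s = 20/51

20/51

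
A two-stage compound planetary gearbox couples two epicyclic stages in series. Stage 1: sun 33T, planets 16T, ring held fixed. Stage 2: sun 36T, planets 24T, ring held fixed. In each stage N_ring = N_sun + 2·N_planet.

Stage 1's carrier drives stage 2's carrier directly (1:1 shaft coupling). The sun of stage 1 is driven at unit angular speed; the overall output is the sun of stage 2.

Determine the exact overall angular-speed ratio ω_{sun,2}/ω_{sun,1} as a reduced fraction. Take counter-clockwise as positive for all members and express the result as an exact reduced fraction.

55/49

Stage 1: N_ring = 33 + 2·16 = 65
Stage 1: 33(ω_s−ω_c) = −65(ω_r−ω_c),  ω_r=0, ω_s=1
Stage 1: 33(1−ω_c) = −65(0−ω_c)  ⇒  98ω_c = 33  ⇒  ω_c = 33/98
  ⇒ ω_c¹/ω_s¹ = 33/98
Stage 2: N_ring = 36 + 2·24 = 84
Stage 2: 36(ω_s−ω_c) = −84(ω_r−ω_c),  ω_r=0, ω_c=1
Stage 2: ω_s = 1 − (84/36)(0−1) = 10/3
  ⇒ ω_s²/ω_c² = 10/3
Coupling ω_c² = ω_c¹ ⇒ overall = 33/98 × 10/3 = 55/49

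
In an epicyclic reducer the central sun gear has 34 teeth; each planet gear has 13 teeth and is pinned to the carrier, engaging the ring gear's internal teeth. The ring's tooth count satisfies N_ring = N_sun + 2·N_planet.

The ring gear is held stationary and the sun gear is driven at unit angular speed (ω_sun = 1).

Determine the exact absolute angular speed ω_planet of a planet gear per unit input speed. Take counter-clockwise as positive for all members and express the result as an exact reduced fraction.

-17/13

N_ring = 34 + 2·13 = 60
34(ω_s−ω_c) = −60(ω_r−ω_c),  ω_r=0, ω_s=1
34(1−ω_c) = −60(0−ω_c)  ⇒  94ω_c = 34  ⇒  ω_c = 17/47
sun–planet: 34·(1−17/47) = −13·(ω_p−ω_c)  ⇒  ω_p−ω_c = −(34/13)·(30/47) = -1020/611
ω_p = 17/47 − 1020/611 = -17/13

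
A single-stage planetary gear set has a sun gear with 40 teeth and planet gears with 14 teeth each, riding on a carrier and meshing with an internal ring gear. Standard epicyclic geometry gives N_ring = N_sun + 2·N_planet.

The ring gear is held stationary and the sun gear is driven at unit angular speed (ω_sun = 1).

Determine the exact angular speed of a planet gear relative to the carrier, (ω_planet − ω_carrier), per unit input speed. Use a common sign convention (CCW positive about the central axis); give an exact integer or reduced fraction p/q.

N_ring = 40 + 2·14 = 68
40(ω_s−ω_c) = −68(ω_r−ω_c),  ω_r=0, ω_s=1
40(1−ω_c) = −68(0−ω_c)  ⇒  108ω_c = 40  ⇒  ω_c = 10/27
sun–planet: 40·(1−10/27) = −14·(ω_p−ω_c)  ⇒  ω_p−ω_c = −(40/14)·(17/27) = -340/189

-340/189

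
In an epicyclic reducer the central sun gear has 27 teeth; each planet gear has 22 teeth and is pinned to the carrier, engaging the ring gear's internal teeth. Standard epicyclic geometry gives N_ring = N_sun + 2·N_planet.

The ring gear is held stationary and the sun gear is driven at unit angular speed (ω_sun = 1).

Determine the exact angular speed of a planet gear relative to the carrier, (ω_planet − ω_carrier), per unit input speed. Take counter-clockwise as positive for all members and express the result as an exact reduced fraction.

-1917/2156

N_ring = 27 + 2·22 = 71
27(ω_s−ω_c) = −71(ω_r−ω_c),  ω_r=0, ω_s=1
27(1−ω_c) = −71(0−ω_c)  ⇒  98ω_c = 27  ⇒  ω_c = 27/98
sun–planet: 27·(1−27/98) = −22·(ω_p−ω_c)  ⇒  ω_p−ω_c = −(27/22)·(71/98) = -1917/2156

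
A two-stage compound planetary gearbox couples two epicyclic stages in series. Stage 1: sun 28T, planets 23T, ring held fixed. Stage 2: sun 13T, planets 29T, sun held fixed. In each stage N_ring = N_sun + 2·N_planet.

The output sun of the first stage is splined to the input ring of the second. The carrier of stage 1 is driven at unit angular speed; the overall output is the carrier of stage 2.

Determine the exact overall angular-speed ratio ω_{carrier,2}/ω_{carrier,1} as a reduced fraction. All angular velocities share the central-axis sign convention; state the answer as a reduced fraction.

Stage 1: N_ring = 28 + 2·23 = 74
Stage 1: 28(ω_s−ω_c) = −74(ω_r−ω_c),  ω_r=0, ω_c=1
Stage 1: ω_s = 1 − (74/28)(0−1) = 51/14
  ⇒ ω_s¹/ω_c¹ = 51/14
Stage 2: N_ring = 13 + 2·29 = 71
Stage 2: 13(ω_s−ω_c) = −71(ω_r−ω_c),  ω_s=0, ω_r=1
Stage 2: 13(0−ω_c) = −71(1−ω_c)  ⇒  84ω_c = 71  ⇒  ω_c = 71/84
  ⇒ ω_c²/ω_r² = 71/84
Coupling ω_r² = ω_s¹ ⇒ overall = 51/14 × 71/84 = 1207/392

1207/392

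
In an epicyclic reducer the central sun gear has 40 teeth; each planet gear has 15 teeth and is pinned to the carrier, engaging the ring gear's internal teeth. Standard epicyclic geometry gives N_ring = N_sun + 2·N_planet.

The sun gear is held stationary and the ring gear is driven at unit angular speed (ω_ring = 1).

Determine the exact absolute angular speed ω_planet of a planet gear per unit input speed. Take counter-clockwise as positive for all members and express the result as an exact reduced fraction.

7/3

N_ring = 40 + 2·15 = 70
40(ω_s−ω_c) = −70(ω_r−ω_c),  ω_s=0, ω_r=1
40(0−ω_c) = −70(1−ω_c)  ⇒  110ω_c = 70  ⇒  ω_c = 7/11
sun–planet: 40·(0−7/11) = −15·(ω_p−ω_c)  ⇒  ω_p−ω_c = −(40/15)·(-7/11) = 56/33
ω_p = 7/11 + 56/33 = 7/3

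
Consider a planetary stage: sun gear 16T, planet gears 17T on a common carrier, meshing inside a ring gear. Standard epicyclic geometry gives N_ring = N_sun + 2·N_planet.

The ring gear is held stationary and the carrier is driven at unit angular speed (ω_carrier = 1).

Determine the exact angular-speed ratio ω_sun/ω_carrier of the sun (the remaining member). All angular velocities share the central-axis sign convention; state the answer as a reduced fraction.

33/8

N_ring = 16 + 2·17 = 50
16(ω_s−ω_c) = −50(ω_r−ω_c),  ω_r=0, ω_c=1
ω_s = 1 − (50/16)(0−1) = 33/8
ω_s/ω_c = 33/8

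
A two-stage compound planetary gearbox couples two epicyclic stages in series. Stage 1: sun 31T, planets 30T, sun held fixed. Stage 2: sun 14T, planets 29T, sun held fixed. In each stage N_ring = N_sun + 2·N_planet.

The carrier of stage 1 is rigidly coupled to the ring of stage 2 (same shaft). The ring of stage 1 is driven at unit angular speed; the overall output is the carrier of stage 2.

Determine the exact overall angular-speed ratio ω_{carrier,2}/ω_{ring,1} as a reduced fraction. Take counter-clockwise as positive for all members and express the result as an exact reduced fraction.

Stage 1: N_ring = 31 + 2·30 = 91
Stage 1: 31(ω_s−ω_c) = −91(ω_r−ω_c),  ω_s=0, ω_r=1
Stage 1: 31(0−ω_c) = −91(1−ω_c)  ⇒  122ω_c = 91  ⇒  ω_c = 91/122
  ⇒ ω_c¹/ω_r¹ = 91/122
Stage 2: N_ring = 14 + 2·29 = 72
Stage 2: 14(ω_s−ω_c) = −72(ω_r−ω_c),  ω_s=0, ω_r=1
Stage 2: 14(0−ω_c) = −72(1−ω_c)  ⇒  86ω_c = 72  ⇒  ω_c = 36/43
  ⇒ ω_c²/ω_r² = 36/43
Coupling ω_r² = ω_c¹ ⇒ overall = 91/122 × 36/43 = 1638/2623

1638/2623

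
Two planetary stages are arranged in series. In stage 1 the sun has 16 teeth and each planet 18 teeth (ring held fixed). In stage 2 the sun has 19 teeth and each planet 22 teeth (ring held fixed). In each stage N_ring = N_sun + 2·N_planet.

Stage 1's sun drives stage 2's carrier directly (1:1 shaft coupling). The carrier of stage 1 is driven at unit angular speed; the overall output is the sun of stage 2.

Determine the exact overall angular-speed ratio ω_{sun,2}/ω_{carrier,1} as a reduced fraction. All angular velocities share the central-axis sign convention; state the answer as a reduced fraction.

697/38

Stage 1: N_ring = 16 + 2·18 = 52
Stage 1: 16(ω_s−ω_c) = −52(ω_r−ω_c),  ω_r=0, ω_c=1
Stage 1: ω_s = 1 − (52/16)(0−1) = 17/4
  ⇒ ω_s¹/ω_c¹ = 17/4
Stage 2: N_ring = 19 + 2·22 = 63
Stage 2: 19(ω_s−ω_c) = −63(ω_r−ω_c),  ω_r=0, ω_c=1
Stage 2: ω_s = 1 − (63/19)(0−1) = 82/19
  ⇒ ω_s²/ω_c² = 82/19
Coupling ω_c² = ω_s¹ ⇒ overall = 17/4 × 82/19 = 697/38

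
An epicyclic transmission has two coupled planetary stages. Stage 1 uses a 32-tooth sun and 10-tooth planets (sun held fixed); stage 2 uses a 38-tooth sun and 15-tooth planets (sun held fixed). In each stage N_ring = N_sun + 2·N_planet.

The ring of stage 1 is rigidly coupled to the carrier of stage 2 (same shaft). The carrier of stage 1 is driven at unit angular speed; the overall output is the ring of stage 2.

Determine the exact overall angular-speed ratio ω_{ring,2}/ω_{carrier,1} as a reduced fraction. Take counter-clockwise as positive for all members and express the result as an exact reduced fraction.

1113/442

Stage 1: N_ring = 32 + 2·10 = 52
Stage 1: 32(ω_s−ω_c) = −52(ω_r−ω_c),  ω_s=0, ω_c=1
Stage 1: ω_r = 1 − (32/52)(0−1) = 21/13
  ⇒ ω_r¹/ω_c¹ = 21/13
Stage 2: N_ring = 38 + 2·15 = 68
Stage 2: 38(ω_s−ω_c) = −68(ω_r−ω_c),  ω_s=0, ω_c=1
Stage 2: ω_r = 1 − (38/68)(0−1) = 53/34
  ⇒ ω_r²/ω_c² = 53/34
Coupling ω_c² = ω_r¹ ⇒ overall = 21/13 × 53/34 = 1113/442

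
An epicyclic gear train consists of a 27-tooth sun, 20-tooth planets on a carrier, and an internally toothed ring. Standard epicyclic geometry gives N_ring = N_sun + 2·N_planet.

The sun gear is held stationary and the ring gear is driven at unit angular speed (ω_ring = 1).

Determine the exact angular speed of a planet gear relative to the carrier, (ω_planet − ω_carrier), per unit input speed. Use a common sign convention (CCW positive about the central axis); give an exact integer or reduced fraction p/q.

N_ring = 27 + 2·20 = 67
27(ω_s−ω_c) = −67(ω_r−ω_c),  ω_s=0, ω_r=1
27(0−ω_c) = −67(1−ω_c)  ⇒  94ω_c = 67  ⇒  ω_c = 67/94
sun–planet: 27·(0−67/94) = −20·(ω_p−ω_c)  ⇒  ω_p−ω_c = −(27/20)·(-67/94) = 1809/1880

1809/1880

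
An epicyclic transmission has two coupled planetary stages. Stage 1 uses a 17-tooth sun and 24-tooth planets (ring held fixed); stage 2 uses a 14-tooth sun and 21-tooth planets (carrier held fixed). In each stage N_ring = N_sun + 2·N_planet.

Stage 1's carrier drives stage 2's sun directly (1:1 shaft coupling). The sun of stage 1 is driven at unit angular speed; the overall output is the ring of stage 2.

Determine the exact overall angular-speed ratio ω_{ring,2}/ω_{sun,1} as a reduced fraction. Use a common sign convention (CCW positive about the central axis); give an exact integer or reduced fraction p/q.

Stage 1: N_ring = 17 + 2·24 = 65
Stage 1: 17(ω_s−ω_c) = −65(ω_r−ω_c),  ω_r=0, ω_s=1
Stage 1: 17(1−ω_c) = −65(0−ω_c)  ⇒  82ω_c = 17  ⇒  ω_c = 17/82
  ⇒ ω_c¹/ω_s¹ = 17/82
Stage 2: N_ring = 14 + 2·21 = 56
Stage 2: 14(ω_s−ω_c) = −56(ω_r−ω_c),  ω_c=0, ω_s=1
Stage 2: ω_r = 0 − (14/56)(1−0) = -1/4
  ⇒ ω_r²/ω_s² = -1/4
Coupling ω_s² = ω_c¹ ⇒ overall = 17/82 × -1/4 = -17/328

-17/328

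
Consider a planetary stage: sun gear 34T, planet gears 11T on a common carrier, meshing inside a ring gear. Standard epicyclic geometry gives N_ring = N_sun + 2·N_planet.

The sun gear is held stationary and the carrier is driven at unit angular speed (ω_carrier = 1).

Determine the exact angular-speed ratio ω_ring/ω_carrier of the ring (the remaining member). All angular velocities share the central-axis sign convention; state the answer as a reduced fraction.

45/28

N_ring = 34 + 2·11 = 56
34(ω_s−ω_c) = −56(ω_r−ω_c),  ω_s=0, ω_c=1
ω_r = 1 − (34/56)(0−1) = 45/28
ω_r/ω_c = 45/28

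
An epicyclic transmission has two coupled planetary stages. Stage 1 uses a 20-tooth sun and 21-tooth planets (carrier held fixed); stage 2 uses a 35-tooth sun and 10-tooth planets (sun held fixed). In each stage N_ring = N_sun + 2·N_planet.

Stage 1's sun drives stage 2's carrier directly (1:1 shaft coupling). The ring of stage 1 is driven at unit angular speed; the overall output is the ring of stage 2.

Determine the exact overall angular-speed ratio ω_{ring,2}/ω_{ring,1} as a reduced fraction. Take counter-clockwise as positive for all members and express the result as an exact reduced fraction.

-279/55

Stage 1: N_ring = 20 + 2·21 = 62
Stage 1: 20(ω_s−ω_c) = −62(ω_r−ω_c),  ω_c=0, ω_r=1
Stage 1: ω_s = 0 − (62/20)(1−0) = -31/10
  ⇒ ω_s¹/ω_r¹ = -31/10
Stage 2: N_ring = 35 + 2·10 = 55
Stage 2: 35(ω_s−ω_c) = −55(ω_r−ω_c),  ω_s=0, ω_c=1
Stage 2: ω_r = 1 − (35/55)(0−1) = 18/11
  ⇒ ω_r²/ω_c² = 18/11
Coupling ω_c² = ω_s¹ ⇒ overall = -31/10 × 18/11 = -279/55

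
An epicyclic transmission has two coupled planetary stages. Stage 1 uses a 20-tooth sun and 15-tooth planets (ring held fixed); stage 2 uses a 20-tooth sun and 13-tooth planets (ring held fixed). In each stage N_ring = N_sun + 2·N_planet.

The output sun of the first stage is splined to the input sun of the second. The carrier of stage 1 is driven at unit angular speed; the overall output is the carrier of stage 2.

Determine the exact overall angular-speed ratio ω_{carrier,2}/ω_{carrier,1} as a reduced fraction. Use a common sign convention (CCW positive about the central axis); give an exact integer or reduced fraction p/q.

Stage 1: N_ring = 20 + 2·15 = 50
Stage 1: 20(ω_s−ω_c) = −50(ω_r−ω_c),  ω_r=0, ω_c=1
Stage 1: ω_s = 1 − (50/20)(0−1) = 7/2
  ⇒ ω_s¹/ω_c¹ = 7/2
Stage 2: N_ring = 20 + 2·13 = 46
Stage 2: 20(ω_s−ω_c) = −46(ω_r−ω_c),  ω_r=0, ω_s=1
Stage 2: 20(1−ω_c) = −46(0−ω_c)  ⇒  66ω_c = 20  ⇒  ω_c = 10/33
  ⇒ ω_c²/ω_s² = 10/33
Coupling ω_s² = ω_s¹ ⇒ overall = 7/2 × 10/33 = 35/33

35/33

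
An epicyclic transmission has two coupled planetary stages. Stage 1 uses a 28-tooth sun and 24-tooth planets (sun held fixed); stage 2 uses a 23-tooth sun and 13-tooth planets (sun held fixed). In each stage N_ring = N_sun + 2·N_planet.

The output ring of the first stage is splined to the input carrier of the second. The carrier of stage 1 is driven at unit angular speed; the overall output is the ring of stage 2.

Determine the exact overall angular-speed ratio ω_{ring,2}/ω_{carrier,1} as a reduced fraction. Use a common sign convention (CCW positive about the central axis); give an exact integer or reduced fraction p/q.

Stage 1: N_ring = 28 + 2·24 = 76
Stage 1: 28(ω_s−ω_c) = −76(ω_r−ω_c),  ω_s=0, ω_c=1
Stage 1: ω_r = 1 − (28/76)(0−1) = 26/19
  ⇒ ω_r¹/ω_c¹ = 26/19
Stage 2: N_ring = 23 + 2·13 = 49
Stage 2: 23(ω_s−ω_c) = −49(ω_r−ω_c),  ω_s=0, ω_c=1
Stage 2: ω_r = 1 − (23/49)(0−1) = 72/49
  ⇒ ω_r²/ω_c² = 72/49
Coupling ω_c² = ω_r¹ ⇒ overall = 26/19 × 72/49 = 1872/931

1872/931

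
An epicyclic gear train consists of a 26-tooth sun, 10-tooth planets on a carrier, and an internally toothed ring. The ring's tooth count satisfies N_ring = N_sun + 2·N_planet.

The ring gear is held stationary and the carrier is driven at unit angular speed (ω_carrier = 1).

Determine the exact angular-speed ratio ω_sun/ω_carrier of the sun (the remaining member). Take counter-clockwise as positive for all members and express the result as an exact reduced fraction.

N_ring = 26 + 2·10 = 46
26(ω_s−ω_c) = −46(ω_r−ω_c),  ω_r=0, ω_c=1
ω_s = 1 − (46/26)(0−1) = 36/13
ω_s/ω_c = 36/13

36/13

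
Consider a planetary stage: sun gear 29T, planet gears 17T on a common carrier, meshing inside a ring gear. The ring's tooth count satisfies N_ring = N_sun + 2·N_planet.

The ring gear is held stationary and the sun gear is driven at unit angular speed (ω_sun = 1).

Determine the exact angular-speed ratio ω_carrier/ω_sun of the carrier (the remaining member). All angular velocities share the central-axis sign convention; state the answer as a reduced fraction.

29/92

N_ring = 29 + 2·17 = 63
29(ω_s−ω_c) = −63(ω_r−ω_c),  ω_r=0, ω_s=1
29(1−ω_c) = −63(0−ω_c)  ⇒  92ω_c = 29  ⇒  ω_c = 29/92
ω_c/ω_s = 29/92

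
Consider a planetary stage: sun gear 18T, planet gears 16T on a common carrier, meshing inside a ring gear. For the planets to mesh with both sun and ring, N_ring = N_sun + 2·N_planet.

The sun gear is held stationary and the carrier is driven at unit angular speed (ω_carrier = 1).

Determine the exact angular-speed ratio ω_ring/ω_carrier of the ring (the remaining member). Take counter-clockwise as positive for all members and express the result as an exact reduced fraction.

N_ring = 18 + 2·16 = 50
18(ω_s−ω_c) = −50(ω_r−ω_c),  ω_s=0, ω_c=1
ω_r = 1 − (18/50)(0−1) = 34/25
ω_r/ω_c = 34/25

34/25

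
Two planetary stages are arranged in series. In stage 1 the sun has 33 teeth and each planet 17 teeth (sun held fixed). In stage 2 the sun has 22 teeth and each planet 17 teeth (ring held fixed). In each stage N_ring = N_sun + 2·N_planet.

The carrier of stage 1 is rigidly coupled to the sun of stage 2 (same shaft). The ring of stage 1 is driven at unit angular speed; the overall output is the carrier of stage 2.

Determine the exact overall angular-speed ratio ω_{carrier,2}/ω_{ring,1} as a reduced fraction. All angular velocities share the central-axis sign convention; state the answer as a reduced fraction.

Stage 1: N_ring = 33 + 2·17 = 67
Stage 1: 33(ω_s−ω_c) = −67(ω_r−ω_c),  ω_s=0, ω_r=1
Stage 1: 33(0−ω_c) = −67(1−ω_c)  ⇒  100ω_c = 67  ⇒  ω_c = 67/100
  ⇒ ω_c¹/ω_r¹ = 67/100
Stage 2: N_ring = 22 + 2·17 = 56
Stage 2: 22(ω_s−ω_c) = −56(ω_r−ω_c),  ω_r=0, ω_s=1
Stage 2: 22(1−ω_c) = −56(0−ω_c)  ⇒  78ω_c = 22  ⇒  ω_c = 11/39
  ⇒ ω_c²/ω_s² = 11/39
Coupling ω_s² = ω_c¹ ⇒ overall = 67/100 × 11/39 = 737/3900

737/3900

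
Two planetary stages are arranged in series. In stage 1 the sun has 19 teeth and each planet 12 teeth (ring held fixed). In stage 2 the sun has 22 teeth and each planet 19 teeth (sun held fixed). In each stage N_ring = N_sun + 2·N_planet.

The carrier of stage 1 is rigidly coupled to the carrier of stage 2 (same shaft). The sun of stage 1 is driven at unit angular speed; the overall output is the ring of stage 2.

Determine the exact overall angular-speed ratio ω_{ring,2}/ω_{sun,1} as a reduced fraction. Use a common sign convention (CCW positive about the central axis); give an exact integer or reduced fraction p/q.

Stage 1: N_ring = 19 + 2·12 = 43
Stage 1: 19(ω_s−ω_c) = −43(ω_r−ω_c),  ω_r=0, ω_s=1
Stage 1: 19(1−ω_c) = −43(0−ω_c)  ⇒  62ω_c = 19  ⇒  ω_c = 19/62
  ⇒ ω_c¹/ω_s¹ = 19/62
Stage 2: N_ring = 22 + 2·19 = 60
Stage 2: 22(ω_s−ω_c) = −60(ω_r−ω_c),  ω_s=0, ω_c=1
Stage 2: ω_r = 1 − (22/60)(0−1) = 41/30
  ⇒ ω_r²/ω_c² = 41/30
Coupling ω_c² = ω_c¹ ⇒ overall = 19/62 × 41/30 = 779/1860

779/1860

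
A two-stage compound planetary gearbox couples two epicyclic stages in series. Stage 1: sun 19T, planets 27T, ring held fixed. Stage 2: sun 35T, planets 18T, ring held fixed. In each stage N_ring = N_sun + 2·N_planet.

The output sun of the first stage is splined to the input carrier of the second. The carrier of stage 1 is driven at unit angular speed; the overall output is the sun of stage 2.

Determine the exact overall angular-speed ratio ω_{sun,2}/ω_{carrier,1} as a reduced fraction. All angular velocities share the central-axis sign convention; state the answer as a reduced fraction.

9752/665

Stage 1: N_ring = 19 + 2·27 = 73
Stage 1: 19(ω_s−ω_c) = −73(ω_r−ω_c),  ω_r=0, ω_c=1
Stage 1: ω_s = 1 − (73/19)(0−1) = 92/19
  ⇒ ω_s¹/ω_c¹ = 92/19
Stage 2: N_ring = 35 + 2·18 = 71
Stage 2: 35(ω_s−ω_c) = −71(ω_r−ω_c),  ω_r=0, ω_c=1
Stage 2: ω_s = 1 − (71/35)(0−1) = 106/35
  ⇒ ω_s²/ω_c² = 106/35
Coupling ω_c² = ω_s¹ ⇒ overall = 92/19 × 106/35 = 9752/665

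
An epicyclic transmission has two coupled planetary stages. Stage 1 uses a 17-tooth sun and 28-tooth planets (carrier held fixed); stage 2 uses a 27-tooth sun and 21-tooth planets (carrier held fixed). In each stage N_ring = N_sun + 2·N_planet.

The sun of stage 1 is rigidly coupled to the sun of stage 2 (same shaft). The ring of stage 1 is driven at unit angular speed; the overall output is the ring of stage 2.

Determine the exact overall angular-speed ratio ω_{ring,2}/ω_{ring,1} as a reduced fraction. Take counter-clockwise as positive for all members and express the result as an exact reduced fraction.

Stage 1: N_ring = 17 + 2·28 = 73
Stage 1: 17(ω_s−ω_c) = −73(ω_r−ω_c),  ω_c=0, ω_r=1
Stage 1: ω_s = 0 − (73/17)(1−0) = -73/17
  ⇒ ω_s¹/ω_r¹ = -73/17
Stage 2: N_ring = 27 + 2·21 = 69
Stage 2: 27(ω_s−ω_c) = −69(ω_r−ω_c),  ω_c=0, ω_s=1
Stage 2: ω_r = 0 − (27/69)(1−0) = -9/23
  ⇒ ω_r²/ω_s² = -9/23
Coupling ω_s² = ω_s¹ ⇒ overall = -73/17 × -9/23 = 657/391

657/391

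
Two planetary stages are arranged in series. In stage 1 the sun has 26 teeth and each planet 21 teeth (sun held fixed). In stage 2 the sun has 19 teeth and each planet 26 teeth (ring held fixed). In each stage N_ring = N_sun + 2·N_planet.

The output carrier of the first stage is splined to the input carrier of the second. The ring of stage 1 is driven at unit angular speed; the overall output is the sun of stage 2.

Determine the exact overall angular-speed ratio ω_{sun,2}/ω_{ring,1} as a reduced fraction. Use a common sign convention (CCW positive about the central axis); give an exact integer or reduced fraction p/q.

Stage 1: N_ring = 26 + 2·21 = 68
Stage 1: 26(ω_s−ω_c) = −68(ω_r−ω_c),  ω_s=0, ω_r=1
Stage 1: 26(0−ω_c) = −68(1−ω_c)  ⇒  94ω_c = 68  ⇒  ω_c = 34/47
  ⇒ ω_c¹/ω_r¹ = 34/47
Stage 2: N_ring = 19 + 2·26 = 71
Stage 2: 19(ω_s−ω_c) = −71(ω_r−ω_c),  ω_r=0, ω_c=1
Stage 2: ω_s = 1 − (71/19)(0−1) = 90/19
  ⇒ ω_s²/ω_c² = 90/19
Coupling ω_c² = ω_c¹ ⇒ overall = 34/47 × 90/19 = 3060/893

3060/893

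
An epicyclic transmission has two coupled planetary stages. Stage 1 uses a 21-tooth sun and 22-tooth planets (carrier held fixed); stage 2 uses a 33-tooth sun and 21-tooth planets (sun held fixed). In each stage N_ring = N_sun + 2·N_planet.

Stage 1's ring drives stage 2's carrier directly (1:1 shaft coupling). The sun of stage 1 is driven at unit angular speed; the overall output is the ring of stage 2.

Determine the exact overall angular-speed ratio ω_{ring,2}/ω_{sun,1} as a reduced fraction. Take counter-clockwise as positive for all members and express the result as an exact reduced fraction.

Stage 1: N_ring = 21 + 2·22 = 65
Stage 1: 21(ω_s−ω_c) = −65(ω_r−ω_c),  ω_c=0, ω_s=1
Stage 1: ω_r = 0 − (21/65)(1−0) = -21/65
  ⇒ ω_r¹/ω_s¹ = -21/65
Stage 2: N_ring = 33 + 2·21 = 75
Stage 2: 33(ω_s−ω_c) = −75(ω_r−ω_c),  ω_s=0, ω_c=1
Stage 2: ω_r = 1 − (33/75)(0−1) = 36/25
  ⇒ ω_r²/ω_c² = 36/25
Coupling ω_c² = ω_r¹ ⇒ overall = -21/65 × 36/25 = -756/1625

-756/1625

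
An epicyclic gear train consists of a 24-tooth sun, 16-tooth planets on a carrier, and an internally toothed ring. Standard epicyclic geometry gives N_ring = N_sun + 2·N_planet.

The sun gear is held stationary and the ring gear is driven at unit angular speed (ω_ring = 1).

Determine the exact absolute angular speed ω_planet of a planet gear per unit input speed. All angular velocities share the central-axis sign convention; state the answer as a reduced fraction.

N_ring = 24 + 2·16 = 56
24(ω_s−ω_c) = −56(ω_r−ω_c),  ω_s=0, ω_r=1
24(0−ω_c) = −56(1−ω_c)  ⇒  80ω_c = 56  ⇒  ω_c = 7/10
sun–planet: 24·(0−7/10) = −16·(ω_p−ω_c)  ⇒  ω_p−ω_c = −(24/16)·(-7/10) = 21/20
ω_p = 7/10 + 21/20 = 7/4

7/4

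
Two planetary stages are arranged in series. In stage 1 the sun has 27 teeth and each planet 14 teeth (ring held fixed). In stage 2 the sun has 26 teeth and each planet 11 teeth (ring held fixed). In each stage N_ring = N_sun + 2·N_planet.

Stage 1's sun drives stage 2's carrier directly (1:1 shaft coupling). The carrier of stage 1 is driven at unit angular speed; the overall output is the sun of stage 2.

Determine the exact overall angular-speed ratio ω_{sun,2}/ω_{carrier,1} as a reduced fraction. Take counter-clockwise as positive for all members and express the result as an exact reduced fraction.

3034/351

Stage 1: N_ring = 27 + 2·14 = 55
Stage 1: 27(ω_s−ω_c) = −55(ω_r−ω_c),  ω_r=0, ω_c=1
Stage 1: ω_s = 1 − (55/27)(0−1) = 82/27
  ⇒ ω_s¹/ω_c¹ = 82/27
Stage 2: N_ring = 26 + 2·11 = 48
Stage 2: 26(ω_s−ω_c) = −48(ω_r−ω_c),  ω_r=0, ω_c=1
Stage 2: ω_s = 1 − (48/26)(0−1) = 37/13
  ⇒ ω_s²/ω_c² = 37/13
Coupling ω_c² = ω_s¹ ⇒ overall = 82/27 × 37/13 = 3034/351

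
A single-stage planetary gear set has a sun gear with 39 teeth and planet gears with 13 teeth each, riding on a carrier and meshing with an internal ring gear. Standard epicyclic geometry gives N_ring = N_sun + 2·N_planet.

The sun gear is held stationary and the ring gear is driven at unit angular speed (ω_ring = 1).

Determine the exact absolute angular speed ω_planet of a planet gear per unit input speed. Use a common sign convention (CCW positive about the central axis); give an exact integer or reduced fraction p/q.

5/2

N_ring = 39 + 2·13 = 65
39(ω_s−ω_c) = −65(ω_r−ω_c),  ω_s=0, ω_r=1
39(0−ω_c) = −65(1−ω_c)  ⇒  104ω_c = 65  ⇒  ω_c = 5/8
sun–planet: 39·(0−5/8) = −13·(ω_p−ω_c)  ⇒  ω_p−ω_c = −(39/13)·(-5/8) = 15/8
ω_p = 5/8 + 15/8 = 5/2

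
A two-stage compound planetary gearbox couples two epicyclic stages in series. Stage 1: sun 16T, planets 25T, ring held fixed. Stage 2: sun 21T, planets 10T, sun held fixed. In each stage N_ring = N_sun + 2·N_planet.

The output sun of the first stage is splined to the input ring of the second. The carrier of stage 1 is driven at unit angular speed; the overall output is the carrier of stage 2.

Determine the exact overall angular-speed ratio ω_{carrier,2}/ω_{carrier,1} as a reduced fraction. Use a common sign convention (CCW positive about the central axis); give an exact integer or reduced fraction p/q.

Stage 1: N_ring = 16 + 2·25 = 66
Stage 1: 16(ω_s−ω_c) = −66(ω_r−ω_c),  ω_r=0, ω_c=1
Stage 1: ω_s = 1 − (66/16)(0−1) = 41/8
  ⇒ ω_s¹/ω_c¹ = 41/8
Stage 2: N_ring = 21 + 2·10 = 41
Stage 2: 21(ω_s−ω_c) = −41(ω_r−ω_c),  ω_s=0, ω_r=1
Stage 2: 21(0−ω_c) = −41(1−ω_c)  ⇒  62ω_c = 41  ⇒  ω_c = 41/62
  ⇒ ω_c²/ω_r² = 41/62
Coupling ω_r² = ω_s¹ ⇒ overall = 41/8 × 41/62 = 1681/496

1681/496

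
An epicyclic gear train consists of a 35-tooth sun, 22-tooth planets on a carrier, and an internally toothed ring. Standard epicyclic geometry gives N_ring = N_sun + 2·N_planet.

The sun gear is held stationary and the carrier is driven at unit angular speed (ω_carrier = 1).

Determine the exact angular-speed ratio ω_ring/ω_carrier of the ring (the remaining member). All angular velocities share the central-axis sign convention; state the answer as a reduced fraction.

N_ring = 35 + 2·22 = 79
35(ω_s−ω_c) = −79(ω_r−ω_c),  ω_s=0, ω_c=1
ω_r = 1 − (35/79)(0−1) = 114/79
ω_r/ω_c = 114/79

114/79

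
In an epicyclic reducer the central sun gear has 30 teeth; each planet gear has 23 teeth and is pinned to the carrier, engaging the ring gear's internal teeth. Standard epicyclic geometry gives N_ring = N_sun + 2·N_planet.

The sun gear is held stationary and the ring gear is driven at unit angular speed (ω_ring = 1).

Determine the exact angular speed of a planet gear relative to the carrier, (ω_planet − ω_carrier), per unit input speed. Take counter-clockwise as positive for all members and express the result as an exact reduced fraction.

N_ring = 30 + 2·23 = 76
30(ω_s−ω_c) = −76(ω_r−ω_c),  ω_s=0, ω_r=1
30(0−ω_c) = −76(1−ω_c)  ⇒  106ω_c = 76  ⇒  ω_c = 38/53
sun–planet: 30·(0−38/53) = −23·(ω_p−ω_c)  ⇒  ω_p−ω_c = −(30/23)·(-38/53) = 1140/1219

1140/1219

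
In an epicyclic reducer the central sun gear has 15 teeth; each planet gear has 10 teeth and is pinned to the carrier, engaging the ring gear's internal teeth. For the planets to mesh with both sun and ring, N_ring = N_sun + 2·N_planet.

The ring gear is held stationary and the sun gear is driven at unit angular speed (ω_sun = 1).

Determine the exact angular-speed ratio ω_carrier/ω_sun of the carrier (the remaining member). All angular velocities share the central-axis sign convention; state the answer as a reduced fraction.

3/10

N_ring = 15 + 2·10 = 35
15(ω_s−ω_c) = −35(ω_r−ω_c),  ω_r=0, ω_s=1
15(1−ω_c) = −35(0−ω_c)  ⇒  50ω_c = 15  ⇒  ω_c = 3/10
ω_c/ω_s = 3/10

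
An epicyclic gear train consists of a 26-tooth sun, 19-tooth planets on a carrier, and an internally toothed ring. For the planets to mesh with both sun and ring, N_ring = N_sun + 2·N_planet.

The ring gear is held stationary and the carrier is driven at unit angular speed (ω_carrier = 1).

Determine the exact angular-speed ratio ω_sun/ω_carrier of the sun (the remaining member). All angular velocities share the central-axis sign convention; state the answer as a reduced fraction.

45/13

N_ring = 26 + 2·19 = 64
26(ω_s−ω_c) = −64(ω_r−ω_c),  ω_r=0, ω_c=1
ω_s = 1 − (64/26)(0−1) = 45/13
ω_s/ω_c = 45/13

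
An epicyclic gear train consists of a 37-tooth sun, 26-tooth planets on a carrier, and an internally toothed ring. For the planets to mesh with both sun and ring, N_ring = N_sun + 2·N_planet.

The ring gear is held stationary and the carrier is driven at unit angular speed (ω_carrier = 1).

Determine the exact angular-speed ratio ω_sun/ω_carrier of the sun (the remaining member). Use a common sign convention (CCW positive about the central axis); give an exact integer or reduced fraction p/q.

126/37

N_ring = 37 + 2·26 = 89
37(ω_s−ω_c) = −89(ω_r−ω_c),  ω_r=0, ω_c=1
ω_s = 1 − (89/37)(0−1) = 126/37
ω_s/ω_c = 126/37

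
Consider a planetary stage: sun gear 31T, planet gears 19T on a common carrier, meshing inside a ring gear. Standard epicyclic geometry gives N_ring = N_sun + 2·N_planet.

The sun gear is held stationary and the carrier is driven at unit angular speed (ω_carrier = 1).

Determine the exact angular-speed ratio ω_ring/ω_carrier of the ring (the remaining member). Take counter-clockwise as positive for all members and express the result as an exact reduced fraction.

N_ring = 31 + 2·19 = 69
31(ω_s−ω_c) = −69(ω_r−ω_c),  ω_s=0, ω_c=1
ω_r = 1 − (31/69)(0−1) = 100/69
ω_r/ω_c = 100/69

100/69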